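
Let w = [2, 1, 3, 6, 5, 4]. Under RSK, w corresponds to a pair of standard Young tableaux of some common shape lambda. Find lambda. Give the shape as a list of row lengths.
[3, 2, 1]

Row-insert each entry into an empty tableau.

After inserting 2: P = [[2]].
After inserting 1: P = [[1], [2]].
After inserting 3: P = [[1, 3], [2]].
After inserting 6: P = [[1, 3, 6], [2]].
After inserting 5: P = [[1, 3, 5], [2, 6]].
After inserting 4: P = [[1, 3, 4], [2, 5], [6]].

The final insertion tableau P = [[1, 3, 4], [2, 5], [6]] has shape [3, 2, 1].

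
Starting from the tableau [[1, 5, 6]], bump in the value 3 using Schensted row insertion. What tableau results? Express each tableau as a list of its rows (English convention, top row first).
[[1, 3, 6], [5]]

In row 1, 3 replaces 5 (the leftmost entry greater than 3); 5 is bumped to row 2. 5 starts a new row 2. The new tableau is [[1, 3, 6], [5]].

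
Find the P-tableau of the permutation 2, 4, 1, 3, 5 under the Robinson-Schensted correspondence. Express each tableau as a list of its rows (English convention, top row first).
P = [[1, 3, 5], [2, 4]]

Insert 2: appended to row 1. P = [[2]].
Insert 4: appended to row 1. P = [[2, 4]].
Insert 1: 1 bumps 2 from row 1; 2 starts row 2. P = [[1, 4], [2]].
Insert 3: 3 bumps 4 from row 1; 4 appends to row 2. P = [[1, 3], [2, 4]].
Insert 5: appended to row 1. P = [[1, 3, 5], [2, 4]].

So P = [[1, 3, 5], [2, 4]].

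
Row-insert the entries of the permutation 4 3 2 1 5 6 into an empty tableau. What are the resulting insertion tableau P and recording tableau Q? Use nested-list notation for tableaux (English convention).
P = [[1, 5, 6], [2], [3], [4]], Q = [[1, 5, 6], [2], [3], [4]]

Insert each entry of the permutation into P by Schensted row insertion, recording in Q the position of each new cell.

Insert 4: appended to row 1. P = [[4]].
Insert 3: 3 bumps 4 from row 1; 4 starts row 2. P = [[3], [4]].
Insert 2: 2 bumps 3 from row 1; 3 bumps 4 from row 2; 4 starts row 3. P = [[2], [3], [4]].
Insert 1: 1 bumps 2 from row 1; 2 bumps 3 from row 2; 3 bumps 4 from row 3; 4 starts row 4. P = [[1], [2], [3], [4]].
Insert 5: appended to row 1. P = [[1, 5], [2], [3], [4]].
Insert 6: appended to row 1. P = [[1, 5, 6], [2], [3], [4]].

So P = [[1, 5, 6], [2], [3], [4]], Q = [[1, 5, 6], [2], [3], [4]].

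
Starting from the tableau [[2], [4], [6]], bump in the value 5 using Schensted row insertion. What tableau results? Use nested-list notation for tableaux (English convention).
5 is larger than every entry of row 1, so it is appended to row 1. The new tableau is [[2, 5], [4], [6]].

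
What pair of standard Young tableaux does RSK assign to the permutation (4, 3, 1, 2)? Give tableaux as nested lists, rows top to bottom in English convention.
P = [[1, 2], [3], [4]], Q = [[1, 4], [2], [3]]

Insert each entry of the permutation into P by Schensted row insertion, recording in Q the position of each new cell.

After inserting 4: P = [[4]].
After inserting 3: P = [[3], [4]].
After inserting 1: P = [[1], [3], [4]].
After inserting 2: P = [[1, 2], [3], [4]].

So P = [[1, 2], [3], [4]], Q = [[1, 4], [2], [3]].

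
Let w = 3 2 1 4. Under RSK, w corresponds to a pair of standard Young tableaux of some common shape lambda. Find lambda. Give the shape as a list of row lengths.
[2, 1, 1]

Row-insert each entry into an empty tableau.

After inserting 3: P = [[3]].
After inserting 2: P = [[2], [3]].
After inserting 1: P = [[1], [2], [3]].
After inserting 4: P = [[1, 4], [2], [3]].

The final insertion tableau P = [[1, 4], [2], [3]] has shape [2, 1, 1].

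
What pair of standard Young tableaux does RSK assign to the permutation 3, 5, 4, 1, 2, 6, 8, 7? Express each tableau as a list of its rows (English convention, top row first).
P = [[1, 2, 6, 7], [3, 4, 8], [5]], Q = [[1, 2, 6, 7], [3, 5, 8], [4]]

Insert each entry of the permutation into P by Schensted row insertion, recording in Q the position of each new cell.

Insert 3: appended to row 1. P = [[3]], Q = [[1]].
Insert 5: appended to row 1. P = [[3, 5]], Q = [[1, 2]].
Insert 4: 4 bumps 5 from row 1; 5 starts row 2. P = [[3, 4], [5]], Q = [[1, 2], [3]].
Insert 1: 1 bumps 3 from row 1; 3 bumps 5 from row 2; 5 starts row 3. P = [[1, 4], [3], [5]], Q = [[1, 2], [3], [4]].
Insert 2: 2 bumps 4 from row 1; 4 appends to row 2. P = [[1, 2], [3, 4], [5]], Q = [[1, 2], [3, 5], [4]].
Insert 6: appended to row 1. P = [[1, 2, 6], [3, 4], [5]], Q = [[1, 2, 6], [3, 5], [4]].
Insert 8: appended to row 1. P = [[1, 2, 6, 8], [3, 4], [5]], Q = [[1, 2, 6, 7], [3, 5], [4]].
Insert 7: 7 bumps 8 from row 1; 8 appends to row 2. P = [[1, 2, 6, 7], [3, 4, 8], [5]], Q = [[1, 2, 6, 7], [3, 5, 8], [4]].

So P = [[1, 2, 6, 7], [3, 4, 8], [5]], Q = [[1, 2, 6, 7], [3, 5, 8], [4]].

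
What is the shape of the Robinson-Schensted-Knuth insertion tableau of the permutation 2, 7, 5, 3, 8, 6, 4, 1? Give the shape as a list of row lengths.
[3, 2, 2, 1]

Row-insert each entry into an empty tableau.

After inserting 2: P = [[2]].
After inserting 7: P = [[2, 7]].
After inserting 5: P = [[2, 5], [7]].
After inserting 3: P = [[2, 3], [5], [7]].
After inserting 8: P = [[2, 3, 8], [5], [7]].
After inserting 6: P = [[2, 3, 6], [5, 8], [7]].
After inserting 4: P = [[2, 3, 4], [5, 6], [7, 8]].
After inserting 1: P = [[1, 3, 4], [2, 6], [5, 8], [7]].

The final insertion tableau P = [[1, 3, 4], [2, 6], [5, 8], [7]] has shape [3, 2, 2, 1].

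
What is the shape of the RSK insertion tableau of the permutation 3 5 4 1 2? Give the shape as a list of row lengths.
RSK row insertion gives P = [[1, 2], [3, 4], [5]], which has shape [2, 2, 1].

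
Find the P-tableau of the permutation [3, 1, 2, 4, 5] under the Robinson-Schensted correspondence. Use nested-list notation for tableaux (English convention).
Insert 3: appended to row 1. P = [[3]].
Insert 1: 1 bumps 3 from row 1; 3 starts row 2. P = [[1], [3]].
Insert 2: appended to row 1. P = [[1, 2], [3]].
Insert 4: appended to row 1. P = [[1, 2, 4], [3]].
Insert 5: appended to row 1. P = [[1, 2, 4, 5], [3]].

So P = [[1, 2, 4, 5], [3]].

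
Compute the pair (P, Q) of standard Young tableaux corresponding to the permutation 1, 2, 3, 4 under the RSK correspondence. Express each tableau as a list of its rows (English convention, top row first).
P = [[1, 2, 3, 4]], Q = [[1, 2, 3, 4]]

Insert each entry of the permutation into P by Schensted row insertion, recording in Q the position of each new cell.

After inserting 1: P = [[1]].
After inserting 2: P = [[1, 2]].
After inserting 3: P = [[1, 2, 3]].
After inserting 4: P = [[1, 2, 3, 4]].

So P = [[1, 2, 3, 4]], Q = [[1, 2, 3, 4]].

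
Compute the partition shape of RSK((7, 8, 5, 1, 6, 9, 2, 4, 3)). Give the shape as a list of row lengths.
[3, 3, 2, 1]

Row-insert each entry into an empty tableau.

After inserting 7: P = [[7]].
After inserting 8: P = [[7, 8]].
After inserting 5: P = [[5, 8], [7]].
After inserting 1: P = [[1, 8], [5], [7]].
After inserting 6: P = [[1, 6], [5, 8], [7]].
After inserting 9: P = [[1, 6, 9], [5, 8], [7]].
After inserting 2: P = [[1, 2, 9], [5, 6], [7, 8]].
After inserting 4: P = [[1, 2, 4], [5, 6, 9], [7, 8]].
After inserting 3: P = [[1, 2, 3], [4, 6, 9], [5, 8], [7]].

The final insertion tableau P = [[1, 2, 3], [4, 6, 9], [5, 8], [7]] has shape [3, 3, 2, 1].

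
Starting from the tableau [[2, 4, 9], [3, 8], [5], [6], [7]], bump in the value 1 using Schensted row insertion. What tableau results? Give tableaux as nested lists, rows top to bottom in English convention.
In row 1, 1 replaces 2 (the leftmost entry greater than 1); 2 is bumped to row 2. In row 2, 2 replaces 3 (the leftmost entry greater than 2); 3 is bumped to row 3. In row 3, 3 replaces 5 (the leftmost entry greater than 3); 5 is bumped to row 4. In row 4, 5 replaces 6 (the leftmost entry greater than 5); 6 is bumped to row 5. In row 5, 6 replaces 7 (the leftmost entry greater than 6); 7 is bumped to row 6. 7 starts a new row 6. The new tableau is [[1, 4, 9], [2, 8], [3], [5], [6], [7]].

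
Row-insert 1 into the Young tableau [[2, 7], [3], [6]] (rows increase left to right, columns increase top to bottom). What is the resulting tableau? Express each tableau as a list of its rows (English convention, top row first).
In row 1, 1 replaces 2 (the leftmost entry greater than 1); 2 is bumped to row 2. In row 2, 2 replaces 3 (the leftmost entry greater than 2); 3 is bumped to row 3. In row 3, 3 replaces 6 (the leftmost entry greater than 3); 6 is bumped to row 4. 6 starts a new row 4. The new tableau is [[1, 7], [2], [3], [6]].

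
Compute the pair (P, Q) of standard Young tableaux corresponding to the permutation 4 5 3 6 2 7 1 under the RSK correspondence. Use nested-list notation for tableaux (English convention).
P = [[1, 5, 6, 7], [2], [3], [4]], Q = [[1, 2, 4, 6], [3], [5], [7]]

Insert each entry of the permutation into P by Schensted row insertion, recording in Q the position of each new cell.

Insert 4: appended to row 1. P = [[4]].
Insert 5: appended to row 1. P = [[4, 5]].
Insert 3: 3 bumps 4 from row 1; 4 starts row 2. P = [[3, 5], [4]].
Insert 6: appended to row 1. P = [[3, 5, 6], [4]].
Insert 2: 2 bumps 3 from row 1; 3 bumps 4 from row 2; 4 starts row 3. P = [[2, 5, 6], [3], [4]].
Insert 7: appended to row 1. P = [[2, 5, 6, 7], [3], [4]].
Insert 1: 1 bumps 2 from row 1; 2 bumps 3 from row 2; 3 bumps 4 from row 3; 4 starts row 4. P = [[1, 5, 6, 7], [2], [3], [4]].

So P = [[1, 5, 6, 7], [2], [3], [4]], Q = [[1, 2, 4, 6], [3], [5], [7]].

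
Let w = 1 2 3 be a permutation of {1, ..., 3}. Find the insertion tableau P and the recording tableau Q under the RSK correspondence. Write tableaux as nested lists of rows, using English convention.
P = [[1, 2, 3]], Q = [[1, 2, 3]]

Insert each entry of the permutation into P by Schensted row insertion, recording in Q the position of each new cell.

Insert 1: appended to row 1. P = [[1]], Q = [[1]].
Insert 2: appended to row 1. P = [[1, 2]], Q = [[1, 2]].
Insert 3: appended to row 1. P = [[1, 2, 3]], Q = [[1, 2, 3]].

So P = [[1, 2, 3]], Q = [[1, 2, 3]].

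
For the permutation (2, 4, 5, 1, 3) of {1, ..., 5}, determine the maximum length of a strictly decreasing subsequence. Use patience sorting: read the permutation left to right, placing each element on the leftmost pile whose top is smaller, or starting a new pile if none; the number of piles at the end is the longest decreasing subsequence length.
2

2: new pile. tops = [2]
4: onto pile 1 (replacing 2). tops = [4]
5: onto pile 1 (replacing 4). tops = [5]
1: new pile. tops = [5, 1]
3: onto pile 2 (replacing 1). tops = [5, 3]

2 piles, so the longest decreasing subsequence has length 2.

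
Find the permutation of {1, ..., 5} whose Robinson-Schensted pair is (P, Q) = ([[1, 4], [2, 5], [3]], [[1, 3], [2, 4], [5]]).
3 2 5 4 1

Reverse RSK: for i = n, n-1, ..., 1, locate i in Q, remove the corresponding corner cell from P, and reverse-bump its entry up through P; the value ejected from row 1 is w(i).

So w = 3 2 5 4 1.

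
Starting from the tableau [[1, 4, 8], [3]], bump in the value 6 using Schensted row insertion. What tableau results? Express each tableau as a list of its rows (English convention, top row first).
[[1, 4, 6], [3, 8]]

In row 1, 6 replaces 8 (the leftmost entry greater than 6); 8 is bumped to row 2. 8 is appended to row 2. The new tableau is [[1, 4, 6], [3, 8]].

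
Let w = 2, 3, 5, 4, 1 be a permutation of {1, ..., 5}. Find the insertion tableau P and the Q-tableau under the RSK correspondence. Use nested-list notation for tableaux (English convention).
P = [[1, 3, 4], [2], [5]], Q = [[1, 2, 3], [4], [5]]

Insert each entry of the permutation into P by Schensted row insertion, recording in Q the position of each new cell.

After inserting 2: P = [[2]].
After inserting 3: P = [[2, 3]].
After inserting 5: P = [[2, 3, 5]].
After inserting 4: P = [[2, 3, 4], [5]].
After inserting 1: P = [[1, 3, 4], [2], [5]].

So P = [[1, 3, 4], [2], [5]], Q = [[1, 2, 3], [4], [5]].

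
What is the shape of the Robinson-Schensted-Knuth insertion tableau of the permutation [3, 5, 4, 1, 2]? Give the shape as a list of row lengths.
Row-insert each entry into an empty tableau.

After inserting 3: P = [[3]].
After inserting 5: P = [[3, 5]].
After inserting 4: P = [[3, 4], [5]].
After inserting 1: P = [[1, 4], [3], [5]].
After inserting 2: P = [[1, 2], [3, 4], [5]].

The final insertion tableau P = [[1, 2], [3, 4], [5]] has shape [2, 2, 1].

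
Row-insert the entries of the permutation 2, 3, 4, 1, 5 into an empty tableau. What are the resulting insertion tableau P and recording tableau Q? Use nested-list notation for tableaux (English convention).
Insert each entry of the permutation into P by Schensted row insertion, recording in Q the position of each new cell.

After inserting 2: P = [[2]].
After inserting 3: P = [[2, 3]].
After inserting 4: P = [[2, 3, 4]].
After inserting 1: P = [[1, 3, 4], [2]].
After inserting 5: P = [[1, 3, 4, 5], [2]].

So P = [[1, 3, 4, 5], [2]], Q = [[1, 2, 3, 5], [4]].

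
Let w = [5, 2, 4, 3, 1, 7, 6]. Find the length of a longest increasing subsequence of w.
3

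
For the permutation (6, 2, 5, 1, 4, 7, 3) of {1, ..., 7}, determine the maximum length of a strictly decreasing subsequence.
4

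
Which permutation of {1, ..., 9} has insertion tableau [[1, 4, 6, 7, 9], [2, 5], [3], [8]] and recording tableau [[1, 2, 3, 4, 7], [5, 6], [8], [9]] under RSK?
3 5 6 8 2 7 9 4 1

Reverse the RSK construction: for i from n down to 1, find the cell of Q containing i, remove the entry at that cell from P, and reverse-bump it up through P; the value ejected from row 1 is w(i).

Step i=9: Q has 9 at row 4, column 1; remove 8 from row 4 of P and reverse-bump: 8 enters row 3 and ejects 3; 3 enters row 2 and ejects 2; 2 enters row 1 and ejects 1. So w(9) = 1. P is now [[2, 4, 6, 7, 9], [3, 5], [8]].
Step i=8: Q has 8 at row 3, column 1; remove 8 from row 3 of P and reverse-bump: 8 enters row 2 and ejects 5; 5 enters row 1 and ejects 4. So w(8) = 4. P is now [[2, 5, 6, 7, 9], [3, 8]].
Step i=7: Q has 7 at row 1, column 5; remove that cell from P, ejecting 9. So w(7) = 9. P is now [[2, 5, 6, 7], [3, 8]].
Step i=6: Q has 6 at row 2, column 2; remove 8 from row 2 of P and reverse-bump: 8 enters row 1 and ejects 7. So w(6) = 7. P is now [[2, 5, 6, 8], [3]].
Step i=5: Q has 5 at row 2, column 1; remove 3 from row 2 of P and reverse-bump: 3 enters row 1 and ejects 2. So w(5) = 2. P is now [[3, 5, 6, 8]].
Step i=4: Q has 4 at row 1, column 4; remove that cell from P, ejecting 8. So w(4) = 8. P is now [[3, 5, 6]].
Step i=3: Q has 3 at row 1, column 3; remove that cell from P, ejecting 6. So w(3) = 6. P is now [[3, 5]].
Step i=2: Q has 2 at row 1, column 2; remove that cell from P, ejecting 5. So w(2) = 5. P is now [[3]].
Step i=1: Q has 1 at row 1, column 1; remove that cell from P, ejecting 3. So w(1) = 3. P is now [].

So w = 3 5 6 8 2 7 9 4 1.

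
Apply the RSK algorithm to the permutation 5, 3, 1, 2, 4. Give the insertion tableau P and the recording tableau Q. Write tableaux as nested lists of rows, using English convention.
P = [[1, 2, 4], [3], [5]], Q = [[1, 4, 5], [2], [3]]

Insert each entry of the permutation into P by Schensted row insertion, recording in Q the position of each new cell.

After inserting 5: P = [[5]].
After inserting 3: P = [[3], [5]].
After inserting 1: P = [[1], [3], [5]].
After inserting 2: P = [[1, 2], [3], [5]].
After inserting 4: P = [[1, 2, 4], [3], [5]].

So P = [[1, 2, 4], [3], [5]], Q = [[1, 4, 5], [2], [3]].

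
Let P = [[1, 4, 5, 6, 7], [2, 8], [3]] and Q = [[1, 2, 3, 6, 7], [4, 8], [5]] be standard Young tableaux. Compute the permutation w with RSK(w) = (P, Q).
Reverse the RSK construction: for i from n down to 1, find the cell of Q containing i, remove the entry at that cell from P, and reverse-bump it up through P; the value ejected from row 1 is w(i).

Step i=8: Q has 8 at row 2, column 2; remove 8 from row 2 of P and reverse-bump: 8 enters row 1 and ejects 7. So w(8) = 7. P is now [[1, 4, 5, 6, 8], [2], [3]].
Step i=7: Q has 7 at row 1, column 5; remove that cell from P, ejecting 8. So w(7) = 8. P is now [[1, 4, 5, 6], [2], [3]].
Step i=6: Q has 6 at row 1, column 4; remove that cell from P, ejecting 6. So w(6) = 6. P is now [[1, 4, 5], [2], [3]].
Step i=5: Q has 5 at row 3, column 1; remove 3 from row 3 of P and reverse-bump: 3 enters row 2 and ejects 2; 2 enters row 1 and ejects 1. So w(5) = 1. P is now [[2, 4, 5], [3]].
Step i=4: Q has 4 at row 2, column 1; remove 3 from row 2 of P and reverse-bump: 3 enters row 1 and ejects 2. So w(4) = 2. P is now [[3, 4, 5]].
Step i=3: Q has 3 at row 1, column 3; remove that cell from P, ejecting 5. So w(3) = 5. P is now [[3, 4]].
Step i=2: Q has 2 at row 1, column 2; remove that cell from P, ejecting 4. So w(2) = 4. P is now [[3]].
Step i=1: Q has 1 at row 1, column 1; remove that cell from P, ejecting 3. So w(1) = 3. P is now [].

So w = 3 4 5 2 1 6 8 7.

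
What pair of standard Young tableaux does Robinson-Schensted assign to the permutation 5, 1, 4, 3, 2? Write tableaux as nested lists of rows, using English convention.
P = [[1, 2], [3], [4], [5]], Q = [[1, 3], [2], [4], [5]]

Insert each entry of the permutation into P by Schensted row insertion, recording in Q the position of each new cell.

Insert 5: appended to row 1. P = [[5]], Q = [[1]].
Insert 1: 1 bumps 5 from row 1; 5 starts row 2. P = [[1], [5]], Q = [[1], [2]].
Insert 4: appended to row 1. P = [[1, 4], [5]], Q = [[1, 3], [2]].
Insert 3: 3 bumps 4 from row 1; 4 bumps 5 from row 2; 5 starts row 3. P = [[1, 3], [4], [5]], Q = [[1, 3], [2], [4]].
Insert 2: 2 bumps 3 from row 1; 3 bumps 4 from row 2; 4 bumps 5 from row 3; 5 starts row 4. P = [[1, 2], [3], [4], [5]], Q = [[1, 3], [2], [4], [5]].

So P = [[1, 2], [3], [4], [5]], Q = [[1, 3], [2], [4], [5]].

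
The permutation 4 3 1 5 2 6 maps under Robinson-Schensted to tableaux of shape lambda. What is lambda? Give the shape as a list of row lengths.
Row-insert each entry into an empty tableau.

After inserting 4: P = [[4]].
After inserting 3: P = [[3], [4]].
After inserting 1: P = [[1], [3], [4]].
After inserting 5: P = [[1, 5], [3], [4]].
After inserting 2: P = [[1, 2], [3, 5], [4]].
After inserting 6: P = [[1, 2, 6], [3, 5], [4]].

The final insertion tableau P = [[1, 2, 6], [3, 5], [4]] has shape [3, 2, 1].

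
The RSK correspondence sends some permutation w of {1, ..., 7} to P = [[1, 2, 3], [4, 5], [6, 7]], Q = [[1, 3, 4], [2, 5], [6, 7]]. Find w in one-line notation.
6 1 4 7 5 2 3

Reverse the RSK construction: for i from n down to 1, find the cell of Q containing i, remove the entry at that cell from P, and reverse-bump it up through P; the value ejected from row 1 is w(i).

Step i=7: Q has 7 at row 3, column 2; remove 7 from row 3 of P and reverse-bump: 7 enters row 2 and ejects 5; 5 enters row 1 and ejects 3. So w(7) = 3. P is now [[1, 2, 5], [4, 7], [6]].
Step i=6: Q has 6 at row 3, column 1; remove 6 from row 3 of P and reverse-bump: 6 enters row 2 and ejects 4; 4 enters row 1 and ejects 2. So w(6) = 2. P is now [[1, 4, 5], [6, 7]].
Step i=5: Q has 5 at row 2, column 2; remove 7 from row 2 of P and reverse-bump: 7 enters row 1 and ejects 5. So w(5) = 5. P is now [[1, 4, 7], [6]].
Step i=4: Q has 4 at row 1, column 3; remove that cell from P, ejecting 7. So w(4) = 7. P is now [[1, 4], [6]].
Step i=3: Q has 3 at row 1, column 2; remove that cell from P, ejecting 4. So w(3) = 4. P is now [[1], [6]].
Step i=2: Q has 2 at row 2, column 1; remove 6 from row 2 of P and reverse-bump: 6 enters row 1 and ejects 1. So w(2) = 1. P is now [[6]].
Step i=1: Q has 1 at row 1, column 1; remove that cell from P, ejecting 6. So w(1) = 6. P is now [].

So w = 6 1 4 7 5 2 3.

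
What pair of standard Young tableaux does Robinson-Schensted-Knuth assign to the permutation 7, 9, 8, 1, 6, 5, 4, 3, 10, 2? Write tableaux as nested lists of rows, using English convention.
P = [[1, 2, 10], [3, 8], [4], [5], [6], [7], [9]], Q = [[1, 2, 9], [3, 5], [4], [6], [7], [8], [10]]

Insert each entry of the permutation into P by Schensted row insertion, recording in Q the position of each new cell.

Insert 7: appended to row 1. P = [[7]].
Insert 9: appended to row 1. P = [[7, 9]].
Insert 8: 8 bumps 9 from row 1; 9 starts row 2. P = [[7, 8], [9]].
Insert 1: 1 bumps 7 from row 1; 7 bumps 9 from row 2; 9 starts row 3. P = [[1, 8], [7], [9]].
Insert 6: 6 bumps 8 from row 1; 8 appends to row 2. P = [[1, 6], [7, 8], [9]].
Insert 5: 5 bumps 6 from row 1; 6 bumps 7 from row 2; 7 bumps 9 from row 3; 9 starts row 4. P = [[1, 5], [6, 8], [7], [9]].
Insert 4: 4 bumps 5 from row 1; 5 bumps 6 from row 2; 6 bumps 7 from row 3; 7 bumps 9 from row 4; 9 starts row 5. P = [[1, 4], [5, 8], [6], [7], [9]].
Insert 3: 3 bumps 4 from row 1; 4 bumps 5 from row 2; 5 bumps 6 from row 3; 6 bumps 7 from row 4; 7 bumps 9 from row 5; 9 starts row 6. P = [[1, 3], [4, 8], [5], [6], [7], [9]].
Insert 10: appended to row 1. P = [[1, 3, 10], [4, 8], [5], [6], [7], [9]].
Insert 2: 2 bumps 3 from row 1; 3 bumps 4 from row 2; 4 bumps 5 from row 3; 5 bumps 6 from row 4; 6 bumps 7 from row 5; 7 bumps 9 from row 6; 9 starts row 7. P = [[1, 2, 10], [3, 8], [4], [5], [6], [7], [9]].

So P = [[1, 2, 10], [3, 8], [4], [5], [6], [7], [9]], Q = [[1, 2, 9], [3, 5], [4], [6], [7], [8], [10]].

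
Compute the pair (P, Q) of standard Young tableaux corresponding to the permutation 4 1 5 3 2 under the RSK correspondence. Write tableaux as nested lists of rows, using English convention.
P = [[1, 2], [3, 5], [4]], Q = [[1, 3], [2, 4], [5]]

Insert each entry of the permutation into P by Schensted row insertion, recording in Q the position of each new cell.

After inserting 4: P = [[4]].
After inserting 1: P = [[1], [4]].
After inserting 5: P = [[1, 5], [4]].
After inserting 3: P = [[1, 3], [4, 5]].
After inserting 2: P = [[1, 2], [3, 5], [4]].

So P = [[1, 2], [3, 5], [4]], Q = [[1, 3], [2, 4], [5]].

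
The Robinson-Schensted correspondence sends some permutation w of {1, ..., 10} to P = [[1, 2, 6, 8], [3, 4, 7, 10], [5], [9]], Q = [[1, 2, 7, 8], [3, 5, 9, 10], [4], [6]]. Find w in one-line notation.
Reverse the RSK construction: for i from n down to 1, find the cell of Q containing i, remove the entry at that cell from P, and reverse-bump it up through P; the value ejected from row 1 is w(i).

Step i=10: Q has 10 at row 2, column 4; remove 10 from row 2 of P and reverse-bump: 10 enters row 1 and ejects 8. So w(10) = 8. P is now [[1, 2, 6, 10], [3, 4, 7], [5], [9]].
Step i=9: Q has 9 at row 2, column 3; remove 7 from row 2 of P and reverse-bump: 7 enters row 1 and ejects 6. So w(9) = 6. P is now [[1, 2, 7, 10], [3, 4], [5], [9]].
Step i=8: Q has 8 at row 1, column 4; remove that cell from P, ejecting 10. So w(8) = 10. P is now [[1, 2, 7], [3, 4], [5], [9]].
Step i=7: Q has 7 at row 1, column 3; remove that cell from P, ejecting 7. So w(7) = 7. P is now [[1, 2], [3, 4], [5], [9]].
Step i=6: Q has 6 at row 4, column 1; remove 9 from row 4 of P and reverse-bump: 9 enters row 3 and ejects 5; 5 enters row 2 and ejects 4; 4 enters row 1 and ejects 2. So w(6) = 2. P is now [[1, 4], [3, 5], [9]].
Step i=5: Q has 5 at row 2, column 2; remove 5 from row 2 of P and reverse-bump: 5 enters row 1 and ejects 4. So w(5) = 4. P is now [[1, 5], [3], [9]].
Step i=4: Q has 4 at row 3, column 1; remove 9 from row 3 of P and reverse-bump: 9 enters row 2 and ejects 3; 3 enters row 1 and ejects 1. So w(4) = 1. P is now [[3, 5], [9]].
Step i=3: Q has 3 at row 2, column 1; remove 9 from row 2 of P and reverse-bump: 9 enters row 1 and ejects 5. So w(3) = 5. P is now [[3, 9]].
Step i=2: Q has 2 at row 1, column 2; remove that cell from P, ejecting 9. So w(2) = 9. P is now [[3]].
Step i=1: Q has 1 at row 1, column 1; remove that cell from P, ejecting 3. So w(1) = 3. P is now [].

So w = 3 9 5 1 4 2 7 10 6 8.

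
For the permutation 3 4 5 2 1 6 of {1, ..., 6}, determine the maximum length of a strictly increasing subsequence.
4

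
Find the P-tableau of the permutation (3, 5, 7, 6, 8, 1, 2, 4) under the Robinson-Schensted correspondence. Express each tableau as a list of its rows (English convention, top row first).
Insert 3: appended to row 1. P = [[3]].
Insert 5: appended to row 1. P = [[3, 5]].
Insert 7: appended to row 1. P = [[3, 5, 7]].
Insert 6: 6 bumps 7 from row 1; 7 starts row 2. P = [[3, 5, 6], [7]].
Insert 8: appended to row 1. P = [[3, 5, 6, 8], [7]].
Insert 1: 1 bumps 3 from row 1; 3 bumps 7 from row 2; 7 starts row 3. P = [[1, 5, 6, 8], [3], [7]].
Insert 2: 2 bumps 5 from row 1; 5 appends to row 2. P = [[1, 2, 6, 8], [3, 5], [7]].
Insert 4: 4 bumps 6 from row 1; 6 appends to row 2. P = [[1, 2, 4, 8], [3, 5, 6], [7]].

So P = [[1, 2, 4, 8], [3, 5, 6], [7]].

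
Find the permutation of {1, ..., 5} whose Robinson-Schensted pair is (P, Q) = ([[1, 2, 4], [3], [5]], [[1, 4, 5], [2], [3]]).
5 3 1 2 4

Reverse the RSK construction: for i from n down to 1, find the cell of Q containing i, remove the entry at that cell from P, and reverse-bump it up through P; the value ejected from row 1 is w(i).

Step i=5: Q has 5 at row 1, column 3; remove that cell from P, ejecting 4. So w(5) = 4. P is now [[1, 2], [3], [5]].
Step i=4: Q has 4 at row 1, column 2; remove that cell from P, ejecting 2. So w(4) = 2. P is now [[1], [3], [5]].
Step i=3: Q has 3 at row 3, column 1; remove 5 from row 3 of P and reverse-bump: 5 enters row 2 and ejects 3; 3 enters row 1 and ejects 1. So w(3) = 1. P is now [[3], [5]].
Step i=2: Q has 2 at row 2, column 1; remove 5 from row 2 of P and reverse-bump: 5 enters row 1 and ejects 3. So w(2) = 3. P is now [[5]].
Step i=1: Q has 1 at row 1, column 1; remove that cell from P, ejecting 5. So w(1) = 5. P is now [].

So w = 5 3 1 2 4.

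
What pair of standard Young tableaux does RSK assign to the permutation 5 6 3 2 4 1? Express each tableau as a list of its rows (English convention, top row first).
P = [[1, 4], [2, 6], [3], [5]], Q = [[1, 2], [3, 5], [4], [6]]

Insert each entry of the permutation into P by Schensted row insertion, recording in Q the position of each new cell.

Insert 5: appended to row 1. P = [[5]].
Insert 6: appended to row 1. P = [[5, 6]].
Insert 3: 3 bumps 5 from row 1; 5 starts row 2. P = [[3, 6], [5]].
Insert 2: 2 bumps 3 from row 1; 3 bumps 5 from row 2; 5 starts row 3. P = [[2, 6], [3], [5]].
Insert 4: 4 bumps 6 from row 1; 6 appends to row 2. P = [[2, 4], [3, 6], [5]].
Insert 1: 1 bumps 2 from row 1; 2 bumps 3 from row 2; 3 bumps 5 from row 3; 5 starts row 4. P = [[1, 4], [2, 6], [3], [5]].

So P = [[1, 4], [2, 6], [3], [5]], Q = [[1, 2], [3, 5], [4], [6]].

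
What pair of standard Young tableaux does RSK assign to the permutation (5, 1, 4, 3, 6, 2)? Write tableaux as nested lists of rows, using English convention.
P = [[1, 2, 6], [3], [4], [5]], Q = [[1, 3, 5], [2], [4], [6]]

Insert each entry of the permutation into P by Schensted row insertion, recording in Q the position of each new cell.

Insert 5: appended to row 1. P = [[5]].
Insert 1: 1 bumps 5 from row 1; 5 starts row 2. P = [[1], [5]].
Insert 4: appended to row 1. P = [[1, 4], [5]].
Insert 3: 3 bumps 4 from row 1; 4 bumps 5 from row 2; 5 starts row 3. P = [[1, 3], [4], [5]].
Insert 6: appended to row 1. P = [[1, 3, 6], [4], [5]].
Insert 2: 2 bumps 3 from row 1; 3 bumps 4 from row 2; 4 bumps 5 from row 3; 5 starts row 4. P = [[1, 2, 6], [3], [4], [5]].

So P = [[1, 2, 6], [3], [4], [5]], Q = [[1, 3, 5], [2], [4], [6]].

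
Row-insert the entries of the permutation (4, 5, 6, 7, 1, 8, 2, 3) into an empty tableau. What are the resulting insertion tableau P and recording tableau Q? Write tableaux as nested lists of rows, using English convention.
P = [[1, 2, 3, 7, 8], [4, 5, 6]], Q = [[1, 2, 3, 4, 6], [5, 7, 8]]

Insert each entry of the permutation into P by Schensted row insertion, recording in Q the position of each new cell.

After inserting 4: P = [[4]].
After inserting 5: P = [[4, 5]].
After inserting 6: P = [[4, 5, 6]].
After inserting 7: P = [[4, 5, 6, 7]].
After inserting 1: P = [[1, 5, 6, 7], [4]].
After inserting 8: P = [[1, 5, 6, 7, 8], [4]].
After inserting 2: P = [[1, 2, 6, 7, 8], [4, 5]].
After inserting 3: P = [[1, 2, 3, 7, 8], [4, 5, 6]].

So P = [[1, 2, 3, 7, 8], [4, 5, 6]], Q = [[1, 2, 3, 4, 6], [5, 7, 8]].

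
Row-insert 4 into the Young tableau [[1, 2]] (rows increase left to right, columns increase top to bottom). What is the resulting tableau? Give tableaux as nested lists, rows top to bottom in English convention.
[[1, 2, 4]]

4 is larger than every entry of row 1, so it is appended to row 1. The new tableau is [[1, 2, 4]].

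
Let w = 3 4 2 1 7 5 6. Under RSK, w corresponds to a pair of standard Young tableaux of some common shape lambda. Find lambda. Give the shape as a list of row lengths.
[4, 2, 1]

Row-insert each entry into an empty tableau.

After inserting 3: P = [[3]].
After inserting 4: P = [[3, 4]].
After inserting 2: P = [[2, 4], [3]].
After inserting 1: P = [[1, 4], [2], [3]].
After inserting 7: P = [[1, 4, 7], [2], [3]].
After inserting 5: P = [[1, 4, 5], [2, 7], [3]].
After inserting 6: P = [[1, 4, 5, 6], [2, 7], [3]].

The final insertion tableau P = [[1, 4, 5, 6], [2, 7], [3]] has shape [4, 2, 1].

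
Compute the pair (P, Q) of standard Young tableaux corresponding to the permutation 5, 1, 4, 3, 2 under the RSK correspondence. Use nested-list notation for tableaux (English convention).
P = [[1, 2], [3], [4], [5]], Q = [[1, 3], [2], [4], [5]]

Insert each entry of the permutation into P by Schensted row insertion, recording in Q the position of each new cell.

Insert 5: appended to row 1. P = [[5]], Q = [[1]].
Insert 1: 1 bumps 5 from row 1; 5 starts row 2. P = [[1], [5]], Q = [[1], [2]].
Insert 4: appended to row 1. P = [[1, 4], [5]], Q = [[1, 3], [2]].
Insert 3: 3 bumps 4 from row 1; 4 bumps 5 from row 2; 5 starts row 3. P = [[1, 3], [4], [5]], Q = [[1, 3], [2], [4]].
Insert 2: 2 bumps 3 from row 1; 3 bumps 4 from row 2; 4 bumps 5 from row 3; 5 starts row 4. P = [[1, 2], [3], [4], [5]], Q = [[1, 3], [2], [4], [5]].

So P = [[1, 2], [3], [4], [5]], Q = [[1, 3], [2], [4], [5]].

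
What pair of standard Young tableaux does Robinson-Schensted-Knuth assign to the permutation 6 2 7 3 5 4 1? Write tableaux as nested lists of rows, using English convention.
P = [[1, 3, 4], [2, 7], [5], [6]], Q = [[1, 3, 5], [2, 4], [6], [7]]

Insert each entry of the permutation into P by Schensted row insertion, recording in Q the position of each new cell.

Insert 6: appended to row 1. P = [[6]].
Insert 2: 2 bumps 6 from row 1; 6 starts row 2. P = [[2], [6]].
Insert 7: appended to row 1. P = [[2, 7], [6]].
Insert 3: 3 bumps 7 from row 1; 7 appends to row 2. P = [[2, 3], [6, 7]].
Insert 5: appended to row 1. P = [[2, 3, 5], [6, 7]].
Insert 4: 4 bumps 5 from row 1; 5 bumps 6 from row 2; 6 starts row 3. P = [[2, 3, 4], [5, 7], [6]].
Insert 1: 1 bumps 2 from row 1; 2 bumps 5 from row 2; 5 bumps 6 from row 3; 6 starts row 4. P = [[1, 3, 4], [2, 7], [5], [6]].

So P = [[1, 3, 4], [2, 7], [5], [6]], Q = [[1, 3, 5], [2, 4], [6], [7]].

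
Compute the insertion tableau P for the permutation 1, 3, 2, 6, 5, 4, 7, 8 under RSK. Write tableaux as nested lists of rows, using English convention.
After inserting 1: P = [[1]].
After inserting 3: P = [[1, 3]].
After inserting 2: P = [[1, 2], [3]].
After inserting 6: P = [[1, 2, 6], [3]].
After inserting 5: P = [[1, 2, 5], [3, 6]].
After inserting 4: P = [[1, 2, 4], [3, 5], [6]].
After inserting 7: P = [[1, 2, 4, 7], [3, 5], [6]].
After inserting 8: P = [[1, 2, 4, 7, 8], [3, 5], [6]].

So P = [[1, 2, 4, 7, 8], [3, 5], [6]].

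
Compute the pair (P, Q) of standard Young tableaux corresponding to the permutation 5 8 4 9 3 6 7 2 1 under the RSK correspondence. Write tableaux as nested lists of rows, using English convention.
P = [[1, 6, 7], [2, 8, 9], [3], [4], [5]], Q = [[1, 2, 4], [3, 6, 7], [5], [8], [9]]

Insert each entry of the permutation into P by Schensted row insertion, recording in Q the position of each new cell.

After inserting 5: P = [[5]].
After inserting 8: P = [[5, 8]].
After inserting 4: P = [[4, 8], [5]].
After inserting 9: P = [[4, 8, 9], [5]].
After inserting 3: P = [[3, 8, 9], [4], [5]].
After inserting 6: P = [[3, 6, 9], [4, 8], [5]].
After inserting 7: P = [[3, 6, 7], [4, 8, 9], [5]].
After inserting 2: P = [[2, 6, 7], [3, 8, 9], [4], [5]].
After inserting 1: P = [[1, 6, 7], [2, 8, 9], [3], [4], [5]].

So P = [[1, 6, 7], [2, 8, 9], [3], [4], [5]], Q = [[1, 2, 4], [3, 6, 7], [5], [8], [9]].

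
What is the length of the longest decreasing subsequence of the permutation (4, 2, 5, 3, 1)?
3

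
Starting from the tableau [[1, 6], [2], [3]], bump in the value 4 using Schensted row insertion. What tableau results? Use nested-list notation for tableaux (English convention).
[[1, 4], [2, 6], [3]]

In row 1, 4 replaces 6 (the leftmost entry greater than 4); 6 is bumped to row 2. 6 is appended to row 2. The new tableau is [[1, 4], [2, 6], [3]].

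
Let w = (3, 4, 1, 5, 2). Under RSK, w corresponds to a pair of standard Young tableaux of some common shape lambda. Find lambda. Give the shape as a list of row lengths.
[3, 2]

RSK row insertion gives P = [[1, 2, 5], [3, 4]], which has shape [3, 2].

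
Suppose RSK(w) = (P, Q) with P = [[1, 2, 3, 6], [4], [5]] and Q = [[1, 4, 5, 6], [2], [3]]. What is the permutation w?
Reverse the RSK construction: for i from n down to 1, find the cell of Q containing i, remove the entry at that cell from P, and reverse-bump it up through P; the value ejected from row 1 is w(i).

Step i=6: Q has 6 at row 1, column 4; remove that cell from P, ejecting 6. So w(6) = 6. P is now [[1, 2, 3], [4], [5]].
Step i=5: Q has 5 at row 1, column 3; remove that cell from P, ejecting 3. So w(5) = 3. P is now [[1, 2], [4], [5]].
Step i=4: Q has 4 at row 1, column 2; remove that cell from P, ejecting 2. So w(4) = 2. P is now [[1], [4], [5]].
Step i=3: Q has 3 at row 3, column 1; remove 5 from row 3 of P and reverse-bump: 5 enters row 2 and ejects 4; 4 enters row 1 and ejects 1. So w(3) = 1. P is now [[4], [5]].
Step i=2: Q has 2 at row 2, column 1; remove 5 from row 2 of P and reverse-bump: 5 enters row 1 and ejects 4. So w(2) = 4. P is now [[5]].
Step i=1: Q has 1 at row 1, column 1; remove that cell from P, ejecting 5. So w(1) = 5. P is now [].

So w = 5 4 1 2 3 6.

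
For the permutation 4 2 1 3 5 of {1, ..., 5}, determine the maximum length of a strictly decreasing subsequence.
3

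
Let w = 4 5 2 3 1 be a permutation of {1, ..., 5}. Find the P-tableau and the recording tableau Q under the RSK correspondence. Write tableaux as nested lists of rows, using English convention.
Insert each entry of the permutation into P by Schensted row insertion, recording in Q the position of each new cell.

Insert 4: appended to row 1. P = [[4]].
Insert 5: appended to row 1. P = [[4, 5]].
Insert 2: 2 bumps 4 from row 1; 4 starts row 2. P = [[2, 5], [4]].
Insert 3: 3 bumps 5 from row 1; 5 appends to row 2. P = [[2, 3], [4, 5]].
Insert 1: 1 bumps 2 from row 1; 2 bumps 4 from row 2; 4 starts row 3. P = [[1, 3], [2, 5], [4]].

So P = [[1, 3], [2, 5], [4]], Q = [[1, 2], [3, 4], [5]].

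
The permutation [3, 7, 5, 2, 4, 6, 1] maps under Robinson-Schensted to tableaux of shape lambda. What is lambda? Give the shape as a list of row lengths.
[3, 2, 1, 1]

Row-insert each entry into an empty tableau.

After inserting 3: P = [[3]].
After inserting 7: P = [[3, 7]].
After inserting 5: P = [[3, 5], [7]].
After inserting 2: P = [[2, 5], [3], [7]].
After inserting 4: P = [[2, 4], [3, 5], [7]].
After inserting 6: P = [[2, 4, 6], [3, 5], [7]].
After inserting 1: P = [[1, 4, 6], [2, 5], [3], [7]].

The final insertion tableau P = [[1, 4, 6], [2, 5], [3], [7]] has shape [3, 2, 1, 1].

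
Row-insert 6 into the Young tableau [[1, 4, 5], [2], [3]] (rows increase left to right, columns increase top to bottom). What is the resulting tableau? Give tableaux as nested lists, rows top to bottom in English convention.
6 is larger than every entry of row 1, so it is appended to row 1. The new tableau is [[1, 4, 5, 6], [2], [3]].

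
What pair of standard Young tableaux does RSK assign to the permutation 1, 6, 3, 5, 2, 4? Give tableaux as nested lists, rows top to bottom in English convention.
P = [[1, 2, 4], [3, 5], [6]], Q = [[1, 2, 4], [3, 6], [5]]

Insert each entry of the permutation into P by Schensted row insertion, recording in Q the position of each new cell.

Insert 1: appended to row 1. P = [[1]].
Insert 6: appended to row 1. P = [[1, 6]].
Insert 3: 3 bumps 6 from row 1; 6 starts row 2. P = [[1, 3], [6]].
Insert 5: appended to row 1. P = [[1, 3, 5], [6]].
Insert 2: 2 bumps 3 from row 1; 3 bumps 6 from row 2; 6 starts row 3. P = [[1, 2, 5], [3], [6]].
Insert 4: 4 bumps 5 from row 1; 5 appends to row 2. P = [[1, 2, 4], [3, 5], [6]].

So P = [[1, 2, 4], [3, 5], [6]], Q = [[1, 2, 4], [3, 6], [5]].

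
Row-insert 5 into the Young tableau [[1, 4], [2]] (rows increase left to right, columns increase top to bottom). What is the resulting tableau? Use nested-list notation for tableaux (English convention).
[[1, 4, 5], [2]]

5 is larger than every entry of row 1, so it is appended to row 1. The new tableau is [[1, 4, 5], [2]].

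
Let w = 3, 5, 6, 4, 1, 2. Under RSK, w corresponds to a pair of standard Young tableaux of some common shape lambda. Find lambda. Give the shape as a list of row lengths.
[3, 2, 1]

Row-insert each entry into an empty tableau.

After inserting 3: P = [[3]].
After inserting 5: P = [[3, 5]].
After inserting 6: P = [[3, 5, 6]].
After inserting 4: P = [[3, 4, 6], [5]].
After inserting 1: P = [[1, 4, 6], [3], [5]].
After inserting 2: P = [[1, 2, 6], [3, 4], [5]].

The final insertion tableau P = [[1, 2, 6], [3, 4], [5]] has shape [3, 2, 1].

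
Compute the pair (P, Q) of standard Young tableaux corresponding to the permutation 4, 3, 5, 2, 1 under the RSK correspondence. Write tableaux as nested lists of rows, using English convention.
Insert each entry of the permutation into P by Schensted row insertion, recording in Q the position of each new cell.

After inserting 4: P = [[4]].
After inserting 3: P = [[3], [4]].
After inserting 5: P = [[3, 5], [4]].
After inserting 2: P = [[2, 5], [3], [4]].
After inserting 1: P = [[1, 5], [2], [3], [4]].

So P = [[1, 5], [2], [3], [4]], Q = [[1, 3], [2], [4], [5]].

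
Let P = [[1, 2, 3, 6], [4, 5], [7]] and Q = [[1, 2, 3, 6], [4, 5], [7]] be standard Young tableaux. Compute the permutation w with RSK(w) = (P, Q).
1 4 7 2 5 6 3

Reverse the RSK construction: for i from n down to 1, find the cell of Q containing i, remove the entry at that cell from P, and reverse-bump it up through P; the value ejected from row 1 is w(i).

Step i=7: Q has 7 at row 3, column 1; remove 7 from row 3 of P and reverse-bump: 7 enters row 2 and ejects 5; 5 enters row 1 and ejects 3. So w(7) = 3. P is now [[1, 2, 5, 6], [4, 7]].
Step i=6: Q has 6 at row 1, column 4; remove that cell from P, ejecting 6. So w(6) = 6. P is now [[1, 2, 5], [4, 7]].
Step i=5: Q has 5 at row 2, column 2; remove 7 from row 2 of P and reverse-bump: 7 enters row 1 and ejects 5. So w(5) = 5. P is now [[1, 2, 7], [4]].
Step i=4: Q has 4 at row 2, column 1; remove 4 from row 2 of P and reverse-bump: 4 enters row 1 and ejects 2. So w(4) = 2. P is now [[1, 4, 7]].
Step i=3: Q has 3 at row 1, column 3; remove that cell from P, ejecting 7. So w(3) = 7. P is now [[1, 4]].
Step i=2: Q has 2 at row 1, column 2; remove that cell from P, ejecting 4. So w(2) = 4. P is now [[1]].
Step i=1: Q has 1 at row 1, column 1; remove that cell from P, ejecting 1. So w(1) = 1. P is now [].

So w = 1 4 7 2 5 6 3.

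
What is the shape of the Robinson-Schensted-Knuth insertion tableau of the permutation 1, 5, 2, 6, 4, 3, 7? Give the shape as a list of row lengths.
[4, 2, 1]

Row-insert each entry into an empty tableau.

After inserting 1: P = [[1]].
After inserting 5: P = [[1, 5]].
After inserting 2: P = [[1, 2], [5]].
After inserting 6: P = [[1, 2, 6], [5]].
After inserting 4: P = [[1, 2, 4], [5, 6]].
After inserting 3: P = [[1, 2, 3], [4, 6], [5]].
After inserting 7: P = [[1, 2, 3, 7], [4, 6], [5]].

The final insertion tableau P = [[1, 2, 3, 7], [4, 6], [5]] has shape [4, 2, 1].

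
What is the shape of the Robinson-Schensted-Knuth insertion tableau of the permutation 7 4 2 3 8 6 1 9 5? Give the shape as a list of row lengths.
[4, 2, 2, 1]

Row-insert each entry into an empty tableau.

After inserting 7: P = [[7]].
After inserting 4: P = [[4], [7]].
After inserting 2: P = [[2], [4], [7]].
After inserting 3: P = [[2, 3], [4], [7]].
After inserting 8: P = [[2, 3, 8], [4], [7]].
After inserting 6: P = [[2, 3, 6], [4, 8], [7]].
After inserting 1: P = [[1, 3, 6], [2, 8], [4], [7]].
After inserting 9: P = [[1, 3, 6, 9], [2, 8], [4], [7]].
After inserting 5: P = [[1, 3, 5, 9], [2, 6], [4, 8], [7]].

The final insertion tableau P = [[1, 3, 5, 9], [2, 6], [4, 8], [7]] has shape [4, 2, 2, 1].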